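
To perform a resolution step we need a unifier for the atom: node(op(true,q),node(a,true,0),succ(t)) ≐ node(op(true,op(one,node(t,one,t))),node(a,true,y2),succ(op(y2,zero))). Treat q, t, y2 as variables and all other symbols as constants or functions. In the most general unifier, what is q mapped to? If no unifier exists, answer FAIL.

op(one,node(op(0,zero),one,op(0,zero)))

Decompose node/3: op(true,q) ≐ op(true,op(one,node(t,one,t))),  node(a,true,0) ≐ node(a,true,y2),  succ(t) ≐ succ(op(y2,zero)).
Decompose op/2: true ≐ true,  q ≐ op(one,node(t,one,t)).
Delete trivial equation true ≐ true.
Bind q := op(one,node(t,one,t)); no other remaining equation mentions q.
Decompose node/3: a ≐ a,  true ≐ true,  0 ≐ y2.
Delete trivial equation a ≐ a.
Delete trivial equation true ≐ true.
Bind y2 := 0; substituting into the remaining equation gives: succ(t) ≐ succ(op(0,zero)).
Decompose succ/1: t ≐ op(0,zero).
Bind t := op(0,zero). Substituting into the earlier binding gives q := op(one,node(op(0,zero),one,op(0,zero))).
MGU = { q -> op(one,node(op(0,zero),one,op(0,zero))), y2 -> 0, t -> op(0,zero) }, so q -> op(one,node(op(0,zero),one,op(0,zero))).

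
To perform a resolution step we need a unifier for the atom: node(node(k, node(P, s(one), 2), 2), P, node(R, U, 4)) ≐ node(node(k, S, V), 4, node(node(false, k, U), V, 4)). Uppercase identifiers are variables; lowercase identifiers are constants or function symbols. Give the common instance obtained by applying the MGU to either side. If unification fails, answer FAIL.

node(node(k, node(4, s(one), 2), 2), 4, node(node(false, k, 2), 2, 4))

Decompose node/3: node(k, node(P, s(one), 2), 2) ≐ node(k, S, V),  P ≐ 4,  node(R, U, 4) ≐ node(node(false, k, U), V, 4).
Decompose node/3: k ≐ k,  node(P, s(one), 2) ≐ S,  2 ≐ V.
Delete trivial equation k ≐ k.
Bind S := node(P, s(one), 2); no other remaining equation mentions S.
Bind V := 2; substituting into the one remaining equation that mentions V gives: node(R, U, 4) ≐ node(node(false, k, U), 2, 4).
Bind P := 4; no other remaining equation mentions P. Substituting into the earlier binding gives S := node(4, s(one), 2).
Decompose node/3: R ≐ node(false, k, U),  U ≐ 2,  4 ≐ 4.
Bind R := node(false, k, U); no other remaining equation mentions R.
Bind U := 2; no other remaining equation mentions U. Substituting into the earlier binding gives R := node(false, k, 2).
Delete trivial equation 4 ≐ 4.
Applying the MGU to either side gives node(node(k, node(4, s(one), 2), 2), 4, node(node(false, k, 2), 2, 4)).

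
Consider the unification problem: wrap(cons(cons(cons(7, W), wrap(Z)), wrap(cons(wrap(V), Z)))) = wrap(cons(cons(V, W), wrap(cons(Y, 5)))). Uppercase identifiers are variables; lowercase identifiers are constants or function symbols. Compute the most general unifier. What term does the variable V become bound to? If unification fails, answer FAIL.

Decompose wrap/1: cons(cons(cons(7, W), wrap(Z)), wrap(cons(wrap(V), Z))) = cons(cons(V, W), wrap(cons(Y, 5))).
Decompose cons/2: cons(cons(7, W), wrap(Z)) = cons(V, W),  wrap(cons(wrap(V), Z)) = wrap(cons(Y, 5)).
Decompose cons/2: cons(7, W) = V,  wrap(Z) = W.
Bind V := cons(7, W); substituting into the one remaining equation that mentions V gives: wrap(cons(wrap(cons(7, W)), Z)) = wrap(cons(Y, 5)).
Bind W := wrap(Z); substituting into the remaining equation gives: wrap(cons(wrap(cons(7, wrap(Z))), Z)) = wrap(cons(Y, 5)). Substituting into the earlier binding gives V := cons(7, wrap(Z)).
Decompose wrap/1: cons(wrap(cons(7, wrap(Z))), Z) = cons(Y, 5).
Decompose cons/2: wrap(cons(7, wrap(Z))) = Y,  Z = 5.
Bind Y := wrap(cons(7, wrap(Z))); no other remaining equation mentions Y.
Bind Z := 5. Substituting into the earlier bindings gives V := cons(7, wrap(5)), W := wrap(5), Y := wrap(cons(7, wrap(5))).
MGU = { V := cons(7, wrap(5)), W := wrap(5), Y := wrap(cons(7, wrap(5))), Z := 5 }, so V := cons(7, wrap(5)).

cons(7, wrap(5))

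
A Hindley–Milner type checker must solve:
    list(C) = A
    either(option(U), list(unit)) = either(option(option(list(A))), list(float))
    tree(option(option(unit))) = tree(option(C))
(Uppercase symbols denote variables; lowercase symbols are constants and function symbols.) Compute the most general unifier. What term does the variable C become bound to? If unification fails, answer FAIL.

Bind A := list(C); substituting into the one remaining equation that mentions A gives: either(option(U), list(unit)) = either(option(option(list(list(C)))), list(float)).
Decompose either/2: option(U) = option(option(list(list(C)))),  list(unit) = list(float).
Decompose option/1: U = option(list(list(C))).
Bind U := option(list(list(C))); no other remaining equation mentions U.
Decompose list/1: unit = float.
Clash: constants unit and float differ; no unifier exists.

FAIL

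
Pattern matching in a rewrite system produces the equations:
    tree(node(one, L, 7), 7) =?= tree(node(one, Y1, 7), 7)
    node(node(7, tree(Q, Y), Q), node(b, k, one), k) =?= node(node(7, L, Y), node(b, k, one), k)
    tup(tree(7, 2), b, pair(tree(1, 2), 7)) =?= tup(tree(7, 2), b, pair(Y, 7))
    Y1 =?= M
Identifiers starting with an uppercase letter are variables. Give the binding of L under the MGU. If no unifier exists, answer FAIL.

Decompose tree/2: node(one, L, 7) =?= node(one, Y1, 7),  7 =?= 7.
Decompose node/3: one =?= one,  L =?= Y1,  7 =?= 7.
Delete trivial equation one =?= one.
Bind L := Y1; substituting into the one remaining equation that mentions L gives: node(node(7, tree(Q, Y), Q), node(b, k, one), k) =?= node(node(7, Y1, Y), node(b, k, one), k).
Delete trivial equation 7 =?= 7.
Delete trivial equation 7 =?= 7.
Decompose node/3: node(7, tree(Q, Y), Q) =?= node(7, Y1, Y),  node(b, k, one) =?= node(b, k, one),  k =?= k.
Decompose node/3: 7 =?= 7,  tree(Q, Y) =?= Y1,  Q =?= Y.
Delete trivial equation 7 =?= 7.
Bind Y1 := tree(Q, Y); substituting into the one remaining equation that mentions Y1 gives: tree(Q, Y) =?= M. Substituting into the earlier binding gives L := tree(Q, Y).
Bind Q := Y; substituting into the one remaining equation that mentions Q gives: tree(Y, Y) =?= M. Substituting into the earlier bindings gives L := tree(Y, Y), Y1 := tree(Y, Y).
Delete trivial equation node(b, k, one) =?= node(b, k, one).
Delete trivial equation k =?= k.
Decompose tup/3: tree(7, 2) =?= tree(7, 2),  b =?= b,  pair(tree(1, 2), 7) =?= pair(Y, 7).
Delete trivial equation tree(7, 2) =?= tree(7, 2).
Delete trivial equation b =?= b.
Decompose pair/2: tree(1, 2) =?= Y,  7 =?= 7.
Bind Y := tree(1, 2); substituting into the one remaining equation that mentions Y gives: tree(tree(1, 2), tree(1, 2)) =?= M. Substituting into the earlier bindings gives L := tree(tree(1, 2), tree(1, 2)), Y1 := tree(tree(1, 2), tree(1, 2)), Q := tree(1, 2).
Delete trivial equation 7 =?= 7.
Bind M := tree(tree(1, 2), tree(1, 2)).
MGU = { L ↦ tree(tree(1, 2), tree(1, 2)), Y1 ↦ tree(tree(1, 2), tree(1, 2)), Q ↦ tree(1, 2), Y ↦ tree(1, 2), M ↦ tree(tree(1, 2), tree(1, 2)) }, so L ↦ tree(tree(1, 2), tree(1, 2)).

tree(tree(1, 2), tree(1, 2))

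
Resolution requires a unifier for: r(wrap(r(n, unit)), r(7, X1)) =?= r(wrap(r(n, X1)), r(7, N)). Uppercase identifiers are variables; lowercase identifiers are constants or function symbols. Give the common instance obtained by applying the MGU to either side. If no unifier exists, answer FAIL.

r(wrap(r(n, unit)), r(7, unit))

Decompose r/2: wrap(r(n, unit)) =?= wrap(r(n, X1)),  r(7, X1) =?= r(7, N).
Decompose wrap/1: r(n, unit) =?= r(n, X1).
Decompose r/2: n =?= n,  unit =?= X1.
Delete trivial equation n =?= n.
Bind X1 := unit; substituting into the remaining equation gives: r(7, unit) =?= r(7, N).
Decompose r/2: 7 =?= 7,  unit =?= N.
Delete trivial equation 7 =?= 7.
Bind N := unit.
Applying the MGU to either side gives r(wrap(r(n, unit)), r(7, unit)).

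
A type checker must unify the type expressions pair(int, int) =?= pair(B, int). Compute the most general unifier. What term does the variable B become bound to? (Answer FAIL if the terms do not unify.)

int

Decompose pair/2: int =?= B,  int =?= int.
Bind B := int; no other remaining equation mentions B.
Delete trivial equation int =?= int.
MGU = { B ↦ int }, so B ↦ int.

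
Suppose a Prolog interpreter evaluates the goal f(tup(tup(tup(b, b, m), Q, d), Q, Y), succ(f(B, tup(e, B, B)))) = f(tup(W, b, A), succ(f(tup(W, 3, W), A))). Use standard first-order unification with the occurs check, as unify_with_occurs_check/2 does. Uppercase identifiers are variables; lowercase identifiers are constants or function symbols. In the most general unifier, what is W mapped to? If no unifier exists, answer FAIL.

Decompose f/2: tup(tup(tup(b, b, m), Q, d), Q, Y) = tup(W, b, A),  succ(f(B, tup(e, B, B))) = succ(f(tup(W, 3, W), A)).
Decompose tup/3: tup(tup(b, b, m), Q, d) = W,  Q = b,  Y = A.
Bind W := tup(tup(b, b, m), Q, d); substituting into the one remaining equation that mentions W gives: succ(f(B, tup(e, B, B))) = succ(f(tup(tup(tup(b, b, m), Q, d), 3, tup(tup(b, b, m), Q, d)), A)).
Bind Q := b; substituting into the one remaining equation that mentions Q gives: succ(f(B, tup(e, B, B))) = succ(f(tup(tup(tup(b, b, m), b, d), 3, tup(tup(b, b, m), b, d)), A)). Substituting into the earlier binding gives W := tup(tup(b, b, m), b, d).
Bind Y := A; no other remaining equation mentions Y.
Decompose succ/1: f(B, tup(e, B, B)) = f(tup(tup(tup(b, b, m), b, d), 3, tup(tup(b, b, m), b, d)), A).
Decompose f/2: B = tup(tup(tup(b, b, m), b, d), 3, tup(tup(b, b, m), b, d)),  tup(e, B, B) = A.
Bind B := tup(tup(tup(b, b, m), b, d), 3, tup(tup(b, b, m), b, d)); substituting into the remaining equation gives: tup(e, tup(tup(tup(b, b, m), b, d), 3, tup(tup(b, b, m), b, d)), tup(tup(tup(b, b, m), b, d), 3, tup(tup(b, b, m), b, d))) = A.
Bind A := tup(e, tup(tup(tup(b, b, m), b, d), 3, tup(tup(b, b, m), b, d)), tup(tup(tup(b, b, m), b, d), 3, tup(tup(b, b, m), b, d))). Substituting into the earlier binding gives Y := tup(e, tup(tup(tup(b, b, m), b, d), 3, tup(tup(b, b, m), b, d)), tup(tup(tup(b, b, m), b, d), 3, tup(tup(b, b, m), b, d))).
MGU = { W ↦ tup(tup(b, b, m), b, d), Q ↦ b, Y ↦ tup(e, tup(tup(tup(b, b, m), b, d), 3, tup(tup(b, b, m), b, d)), tup(tup(tup(b, b, m), b, d), 3, tup(tup(b, b, m), b, d))), B ↦ tup(tup(tup(b, b, m), b, d), 3, tup(tup(b, b, m), b, d)), A ↦ tup(e, tup(tup(tup(b, b, m), b, d), 3, tup(tup(b, b, m), b, d)), tup(tup(tup(b, b, m), b, d), 3, tup(tup(b, b, m), b, d))) }, so W ↦ tup(tup(b, b, m), b, d).

tup(tup(b, b, m), b, d)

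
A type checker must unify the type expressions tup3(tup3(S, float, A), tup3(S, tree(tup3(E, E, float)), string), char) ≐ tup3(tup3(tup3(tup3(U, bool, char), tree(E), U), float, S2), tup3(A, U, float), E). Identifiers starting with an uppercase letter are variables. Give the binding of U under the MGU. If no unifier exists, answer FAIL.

Decompose tup3/3: tup3(S, float, A) ≐ tup3(tup3(tup3(U, bool, char), tree(E), U), float, S2),  tup3(S, tree(tup3(E, E, float)), string) ≐ tup3(A, U, float),  char ≐ E.
Decompose tup3/3: S ≐ tup3(tup3(U, bool, char), tree(E), U),  float ≐ float,  A ≐ S2.
Bind S := tup3(tup3(U, bool, char), tree(E), U); substituting into the one remaining equation that mentions S gives: tup3(tup3(tup3(U, bool, char), tree(E), U), tree(tup3(E, E, float)), string) ≐ tup3(A, U, float).
Delete trivial equation float ≐ float.
Bind A := S2; substituting into the one remaining equation that mentions A gives: tup3(tup3(tup3(U, bool, char), tree(E), U), tree(tup3(E, E, float)), string) ≐ tup3(S2, U, float).
Decompose tup3/3: tup3(tup3(U, bool, char), tree(E), U) ≐ S2,  tree(tup3(E, E, float)) ≐ U,  string ≐ float.
Bind S2 := tup3(tup3(U, bool, char), tree(E), U); no other remaining equation mentions S2. Substituting into the earlier binding gives A := tup3(tup3(U, bool, char), tree(E), U).
Bind U := tree(tup3(E, E, float)); no other remaining equation mentions U. Substituting into the earlier bindings gives S := tup3(tup3(tree(tup3(E, E, float)), bool, char), tree(E), tree(tup3(E, E, float))), A := tup3(tup3(tree(tup3(E, E, float)), bool, char), tree(E), tree(tup3(E, E, float))), S2 := tup3(tup3(tree(tup3(E, E, float)), bool, char), tree(E), tree(tup3(E, E, float))).
Clash: constants string and float differ; no unifier exists.

FAIL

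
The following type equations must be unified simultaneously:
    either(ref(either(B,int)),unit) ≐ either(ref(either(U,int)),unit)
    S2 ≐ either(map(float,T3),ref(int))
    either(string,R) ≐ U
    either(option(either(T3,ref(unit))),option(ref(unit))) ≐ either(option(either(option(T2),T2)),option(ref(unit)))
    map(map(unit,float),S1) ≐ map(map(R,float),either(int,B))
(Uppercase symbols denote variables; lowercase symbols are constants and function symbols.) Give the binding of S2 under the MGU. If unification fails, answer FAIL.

either(map(float,option(ref(unit))),ref(int))

Decompose either/2: ref(either(B,int)) ≐ ref(either(U,int)),  unit ≐ unit.
Decompose ref/1: either(B,int) ≐ either(U,int).
Decompose either/2: B ≐ U,  int ≐ int.
Bind B := U; substituting into the one remaining equation that mentions B gives: map(map(unit,float),S1) ≐ map(map(R,float),either(int,U)).
Delete trivial equation int ≐ int.
Delete trivial equation unit ≐ unit.
Bind S2 := either(map(float,T3),ref(int)); no other remaining equation mentions S2.
Bind U := either(string,R); substituting into the one remaining equation that mentions U gives: map(map(unit,float),S1) ≐ map(map(R,float),either(int,either(string,R))). Substituting into the earlier binding gives B := either(string,R).
Decompose either/2: option(either(T3,ref(unit))) ≐ option(either(option(T2),T2)),  option(ref(unit)) ≐ option(ref(unit)).
Decompose option/1: either(T3,ref(unit)) ≐ either(option(T2),T2).
Decompose either/2: T3 ≐ option(T2),  ref(unit) ≐ T2.
Bind T3 := option(T2); no other remaining equation mentions T3. Substituting into the earlier binding gives S2 := either(map(float,option(T2)),ref(int)).
Bind T2 := ref(unit); no other remaining equation mentions T2. Substituting into the earlier bindings gives S2 := either(map(float,option(ref(unit))),ref(int)), T3 := option(ref(unit)).
Delete trivial equation option(ref(unit)) ≐ option(ref(unit)).
Decompose map/2: map(unit,float) ≐ map(R,float),  S1 ≐ either(int,either(string,R)).
Decompose map/2: unit ≐ R,  float ≐ float.
Bind R := unit; substituting into the one remaining equation that mentions R gives: S1 ≐ either(int,either(string,unit)). Substituting into the earlier bindings gives B := either(string,unit), U := either(string,unit).
Delete trivial equation float ≐ float.
Bind S1 := either(int,either(string,unit)).
MGU = { B ↦ either(string,unit), S2 ↦ either(map(float,option(ref(unit))),ref(int)), U ↦ either(string,unit), T3 ↦ option(ref(unit)), T2 ↦ ref(unit), R ↦ unit, S1 ↦ either(int,either(string,unit)) }, so S2 ↦ either(map(float,option(ref(unit))),ref(int)).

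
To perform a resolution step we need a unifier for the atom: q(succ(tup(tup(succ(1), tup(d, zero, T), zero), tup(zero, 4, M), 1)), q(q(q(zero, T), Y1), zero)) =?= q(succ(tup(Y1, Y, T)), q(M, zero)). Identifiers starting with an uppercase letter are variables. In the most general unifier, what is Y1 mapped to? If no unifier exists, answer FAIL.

tup(succ(1), tup(d, zero, 1), zero)

Decompose q/2: succ(tup(tup(succ(1), tup(d, zero, T), zero), tup(zero, 4, M), 1)) =?= succ(tup(Y1, Y, T)),  q(q(q(zero, T), Y1), zero) =?= q(M, zero).
Decompose succ/1: tup(tup(succ(1), tup(d, zero, T), zero), tup(zero, 4, M), 1) =?= tup(Y1, Y, T).
Decompose tup/3: tup(succ(1), tup(d, zero, T), zero) =?= Y1,  tup(zero, 4, M) =?= Y,  1 =?= T.
Bind Y1 := tup(succ(1), tup(d, zero, T), zero); substituting into the one remaining equation that mentions Y1 gives: q(q(q(zero, T), tup(succ(1), tup(d, zero, T), zero)), zero) =?= q(M, zero).
Bind Y := tup(zero, 4, M); no other remaining equation mentions Y.
Bind T := 1; substituting into the remaining equation gives: q(q(q(zero, 1), tup(succ(1), tup(d, zero, 1), zero)), zero) =?= q(M, zero). Substituting into the earlier binding gives Y1 := tup(succ(1), tup(d, zero, 1), zero).
Decompose q/2: q(q(zero, 1), tup(succ(1), tup(d, zero, 1), zero)) =?= M,  zero =?= zero.
Bind M := q(q(zero, 1), tup(succ(1), tup(d, zero, 1), zero)); no other remaining equation mentions M. Substituting into the earlier binding gives Y := tup(zero, 4, q(q(zero, 1), tup(succ(1), tup(d, zero, 1), zero))).
Delete trivial equation zero =?= zero.
MGU = { Y1 := tup(succ(1), tup(d, zero, 1), zero), Y := tup(zero, 4, q(q(zero, 1), tup(succ(1), tup(d, zero, 1), zero))), T := 1, M := q(q(zero, 1), tup(succ(1), tup(d, zero, 1), zero)) }, so Y1 := tup(succ(1), tup(d, zero, 1), zero).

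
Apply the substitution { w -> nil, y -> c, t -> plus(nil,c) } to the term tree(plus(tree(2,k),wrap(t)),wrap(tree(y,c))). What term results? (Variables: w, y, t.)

tree(plus(tree(2,k),wrap(plus(nil,c))),wrap(tree(c,c)))

Replace each occurrence of y with c.
Replace each occurrence of t with plus(nil,c).
Result: tree(plus(tree(2,k),wrap(plus(nil,c))),wrap(tree(c,c))).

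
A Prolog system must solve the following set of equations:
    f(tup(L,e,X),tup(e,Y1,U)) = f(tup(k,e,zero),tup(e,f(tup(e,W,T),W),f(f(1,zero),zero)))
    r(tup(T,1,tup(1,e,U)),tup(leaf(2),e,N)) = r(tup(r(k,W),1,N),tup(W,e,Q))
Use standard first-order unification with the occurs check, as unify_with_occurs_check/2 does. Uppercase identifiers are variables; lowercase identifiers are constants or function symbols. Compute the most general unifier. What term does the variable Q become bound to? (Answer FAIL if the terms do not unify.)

Decompose f/2: tup(L,e,X) = tup(k,e,zero),  tup(e,Y1,U) = tup(e,f(tup(e,W,T),W),f(f(1,zero),zero)).
Decompose tup/3: L = k,  e = e,  X = zero.
Bind L := k; no other remaining equation mentions L.
Delete trivial equation e = e.
Bind X := zero; no other remaining equation mentions X.
Decompose tup/3: e = e,  Y1 = f(tup(e,W,T),W),  U = f(f(1,zero),zero).
Delete trivial equation e = e.
Bind Y1 := f(tup(e,W,T),W); no other remaining equation mentions Y1.
Bind U := f(f(1,zero),zero); substituting into the remaining equation gives: r(tup(T,1,tup(1,e,f(f(1,zero),zero))),tup(leaf(2),e,N)) = r(tup(r(k,W),1,N),tup(W,e,Q)).
Decompose r/2: tup(T,1,tup(1,e,f(f(1,zero),zero))) = tup(r(k,W),1,N),  tup(leaf(2),e,N) = tup(W,e,Q).
Decompose tup/3: T = r(k,W),  1 = 1,  tup(1,e,f(f(1,zero),zero)) = N.
Bind T := r(k,W); no other remaining equation mentions T. Substituting into the earlier binding gives Y1 := f(tup(e,W,r(k,W)),W).
Delete trivial equation 1 = 1.
Bind N := tup(1,e,f(f(1,zero),zero)); substituting into the remaining equation gives: tup(leaf(2),e,tup(1,e,f(f(1,zero),zero))) = tup(W,e,Q).
Decompose tup/3: leaf(2) = W,  e = e,  tup(1,e,f(f(1,zero),zero)) = Q.
Bind W := leaf(2); no other remaining equation mentions W. Substituting into the earlier bindings gives Y1 := f(tup(e,leaf(2),r(k,leaf(2))),leaf(2)), T := r(k,leaf(2)).
Delete trivial equation e = e.
Bind Q := tup(1,e,f(f(1,zero),zero)).
MGU = { L -> k, X -> zero, Y1 -> f(tup(e,leaf(2),r(k,leaf(2))),leaf(2)), U -> f(f(1,zero),zero), T -> r(k,leaf(2)), N -> tup(1,e,f(f(1,zero),zero)), W -> leaf(2), Q -> tup(1,e,f(f(1,zero),zero)) }, so Q -> tup(1,e,f(f(1,zero),zero)).

tup(1,e,f(f(1,zero),zero))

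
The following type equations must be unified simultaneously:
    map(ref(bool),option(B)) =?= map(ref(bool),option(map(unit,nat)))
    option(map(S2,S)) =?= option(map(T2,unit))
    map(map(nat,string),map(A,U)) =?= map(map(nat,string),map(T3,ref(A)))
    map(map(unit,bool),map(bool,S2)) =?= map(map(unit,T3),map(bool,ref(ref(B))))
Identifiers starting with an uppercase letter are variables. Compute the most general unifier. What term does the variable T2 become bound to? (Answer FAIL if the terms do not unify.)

Decompose map/2: ref(bool) =?= ref(bool),  option(B) =?= option(map(unit,nat)).
Delete trivial equation ref(bool) =?= ref(bool).
Decompose option/1: B =?= map(unit,nat).
Bind B := map(unit,nat); substituting into the one remaining equation that mentions B gives: map(map(unit,bool),map(bool,S2)) =?= map(map(unit,T3),map(bool,ref(ref(map(unit,nat))))).
Decompose option/1: map(S2,S) =?= map(T2,unit).
Decompose map/2: S2 =?= T2,  S =?= unit.
Bind S2 := T2; substituting into the one remaining equation that mentions S2 gives: map(map(unit,bool),map(bool,T2)) =?= map(map(unit,T3),map(bool,ref(ref(map(unit,nat))))).
Bind S := unit; no other remaining equation mentions S.
Decompose map/2: map(nat,string) =?= map(nat,string),  map(A,U) =?= map(T3,ref(A)).
Delete trivial equation map(nat,string) =?= map(nat,string).
Decompose map/2: A =?= T3,  U =?= ref(A).
Bind A := T3; substituting into the one remaining equation that mentions A gives: U =?= ref(T3).
Bind U := ref(T3); no other remaining equation mentions U.
Decompose map/2: map(unit,bool) =?= map(unit,T3),  map(bool,T2) =?= map(bool,ref(ref(map(unit,nat)))).
Decompose map/2: unit =?= unit,  bool =?= T3.
Delete trivial equation unit =?= unit.
Bind T3 := bool; no other remaining equation mentions T3. Substituting into the earlier bindings gives A := bool, U := ref(bool).
Decompose map/2: bool =?= bool,  T2 =?= ref(ref(map(unit,nat))).
Delete trivial equation bool =?= bool.
Bind T2 := ref(ref(map(unit,nat))). Substituting into the earlier binding gives S2 := ref(ref(map(unit,nat))).
MGU = { B -> map(unit,nat), S2 -> ref(ref(map(unit,nat))), S -> unit, A -> bool, U -> ref(bool), T3 -> bool, T2 -> ref(ref(map(unit,nat))) }, so T2 -> ref(ref(map(unit,nat))).

ref(ref(map(unit,nat)))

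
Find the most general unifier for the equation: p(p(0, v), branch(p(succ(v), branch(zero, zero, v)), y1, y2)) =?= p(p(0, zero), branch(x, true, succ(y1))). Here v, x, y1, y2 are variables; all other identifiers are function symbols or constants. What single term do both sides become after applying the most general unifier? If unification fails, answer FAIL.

p(p(0, zero), branch(p(succ(zero), branch(zero, zero, zero)), true, succ(true)))

Decompose p/2: p(0, v) =?= p(0, zero),  branch(p(succ(v), branch(zero, zero, v)), y1, y2) =?= branch(x, true, succ(y1)).
Decompose p/2: 0 =?= 0,  v =?= zero.
Delete trivial equation 0 =?= 0.
Bind v := zero; substituting into the remaining equation gives: branch(p(succ(zero), branch(zero, zero, zero)), y1, y2) =?= branch(x, true, succ(y1)).
Decompose branch/3: p(succ(zero), branch(zero, zero, zero)) =?= x,  y1 =?= true,  y2 =?= succ(y1).
Bind x := p(succ(zero), branch(zero, zero, zero)); no other remaining equation mentions x.
Bind y1 := true; substituting into the remaining equation gives: y2 =?= succ(true).
Bind y2 := succ(true).
Applying the MGU to either side gives p(p(0, zero), branch(p(succ(zero), branch(zero, zero, zero)), true, succ(true))).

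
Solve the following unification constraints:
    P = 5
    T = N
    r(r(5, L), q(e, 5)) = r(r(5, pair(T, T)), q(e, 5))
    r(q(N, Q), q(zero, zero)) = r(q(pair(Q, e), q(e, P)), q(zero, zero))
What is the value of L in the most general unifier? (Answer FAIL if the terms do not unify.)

Bind P := 5; substituting into the one remaining equation that mentions P gives: r(q(N, Q), q(zero, zero)) = r(q(pair(Q, e), q(e, 5)), q(zero, zero)).
Bind T := N; substituting into the one remaining equation that mentions T gives: r(r(5, L), q(e, 5)) = r(r(5, pair(N, N)), q(e, 5)).
Decompose r/2: r(5, L) = r(5, pair(N, N)),  q(e, 5) = q(e, 5).
Decompose r/2: 5 = 5,  L = pair(N, N).
Delete trivial equation 5 = 5.
Bind L := pair(N, N); no other remaining equation mentions L.
Delete trivial equation q(e, 5) = q(e, 5).
Decompose r/2: q(N, Q) = q(pair(Q, e), q(e, 5)),  q(zero, zero) = q(zero, zero).
Decompose q/2: N = pair(Q, e),  Q = q(e, 5).
Bind N := pair(Q, e); no other remaining equation mentions N. Substituting into the earlier bindings gives T := pair(Q, e), L := pair(pair(Q, e), pair(Q, e)).
Bind Q := q(e, 5); no other remaining equation mentions Q. Substituting into the earlier bindings gives T := pair(q(e, 5), e), L := pair(pair(q(e, 5), e), pair(q(e, 5), e)), N := pair(q(e, 5), e).
Delete trivial equation q(zero, zero) = q(zero, zero).
MGU = { P ↦ 5, T ↦ pair(q(e, 5), e), L ↦ pair(pair(q(e, 5), e), pair(q(e, 5), e)), N ↦ pair(q(e, 5), e), Q ↦ q(e, 5) }, so L ↦ pair(pair(q(e, 5), e), pair(q(e, 5), e)).

pair(pair(q(e, 5), e), pair(q(e, 5), e))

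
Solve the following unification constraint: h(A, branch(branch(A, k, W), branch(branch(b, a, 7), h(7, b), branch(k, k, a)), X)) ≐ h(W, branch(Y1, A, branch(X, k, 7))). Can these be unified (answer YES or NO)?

Decompose h/2: A ≐ W,  branch(branch(A, k, W), branch(branch(b, a, 7), h(7, b), branch(k, k, a)), X) ≐ branch(Y1, A, branch(X, k, 7)).
Bind A := W; substituting into the remaining equation gives: branch(branch(W, k, W), branch(branch(b, a, 7), h(7, b), branch(k, k, a)), X) ≐ branch(Y1, W, branch(X, k, 7)).
Decompose branch/3: branch(W, k, W) ≐ Y1,  branch(branch(b, a, 7), h(7, b), branch(k, k, a)) ≐ W,  X ≐ branch(X, k, 7).
Bind Y1 := branch(W, k, W); no other remaining equation mentions Y1.
Bind W := branch(branch(b, a, 7), h(7, b), branch(k, k, a)); no other remaining equation mentions W. Substituting into the earlier bindings gives A := branch(branch(b, a, 7), h(7, b), branch(k, k, a)), Y1 := branch(branch(branch(b, a, 7), h(7, b), branch(k, k, a)), k, branch(branch(b, a, 7), h(7, b), branch(k, k, a))).
Occurs check fails: X occurs in branch(X, k, 7); the equation X ≐ branch(X, k, 7) has no finite solution.

NO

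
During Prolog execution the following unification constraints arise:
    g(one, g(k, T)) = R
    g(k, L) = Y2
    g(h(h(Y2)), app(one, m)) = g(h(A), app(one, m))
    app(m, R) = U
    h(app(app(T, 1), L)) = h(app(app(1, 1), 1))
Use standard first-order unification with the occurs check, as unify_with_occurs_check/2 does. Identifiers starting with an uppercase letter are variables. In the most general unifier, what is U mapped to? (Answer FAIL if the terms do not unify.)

app(m, g(one, g(k, 1)))

Bind R := g(one, g(k, T)); substituting into the one remaining equation that mentions R gives: app(m, g(one, g(k, T))) = U.
Bind Y2 := g(k, L); substituting into the one remaining equation that mentions Y2 gives: g(h(h(g(k, L))), app(one, m)) = g(h(A), app(one, m)).
Decompose g/2: h(h(g(k, L))) = h(A),  app(one, m) = app(one, m).
Decompose h/1: h(g(k, L)) = A.
Bind A := h(g(k, L)); no other remaining equation mentions A.
Delete trivial equation app(one, m) = app(one, m).
Bind U := app(m, g(one, g(k, T))); no other remaining equation mentions U.
Decompose h/1: app(app(T, 1), L) = app(app(1, 1), 1).
Decompose app/2: app(T, 1) = app(1, 1),  L = 1.
Decompose app/2: T = 1,  1 = 1.
Bind T := 1; no other remaining equation mentions T. Substituting into the earlier bindings gives R := g(one, g(k, 1)), U := app(m, g(one, g(k, 1))).
Delete trivial equation 1 = 1.
Bind L := 1. Substituting into the earlier bindings gives Y2 := g(k, 1), A := h(g(k, 1)).
MGU = { R = g(one, g(k, 1)), Y2 = g(k, 1), A = h(g(k, 1)), U = app(m, g(one, g(k, 1))), T = 1, L = 1 }, so U = app(m, g(one, g(k, 1))).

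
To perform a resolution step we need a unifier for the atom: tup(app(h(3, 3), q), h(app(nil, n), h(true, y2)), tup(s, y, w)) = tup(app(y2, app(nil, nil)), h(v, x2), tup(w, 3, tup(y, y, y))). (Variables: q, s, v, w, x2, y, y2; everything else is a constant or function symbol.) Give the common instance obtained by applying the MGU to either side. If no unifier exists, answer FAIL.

tup(app(h(3, 3), app(nil, nil)), h(app(nil, n), h(true, h(3, 3))), tup(tup(3, 3, 3), 3, tup(3, 3, 3)))

Decompose tup/3: app(h(3, 3), q) = app(y2, app(nil, nil)),  h(app(nil, n), h(true, y2)) = h(v, x2),  tup(s, y, w) = tup(w, 3, tup(y, y, y)).
Decompose app/2: h(3, 3) = y2,  q = app(nil, nil).
Bind y2 := h(3, 3); substituting into the one remaining equation that mentions y2 gives: h(app(nil, n), h(true, h(3, 3))) = h(v, x2).
Bind q := app(nil, nil); no other remaining equation mentions q.
Decompose h/2: app(nil, n) = v,  h(true, h(3, 3)) = x2.
Bind v := app(nil, n); no other remaining equation mentions v.
Bind x2 := h(true, h(3, 3)); no other remaining equation mentions x2.
Decompose tup/3: s = w,  y = 3,  w = tup(y, y, y).
Bind s := w; no other remaining equation mentions s.
Bind y := 3; substituting into the remaining equation gives: w = tup(3, 3, 3).
Bind w := tup(3, 3, 3). Substituting into the earlier binding gives s := tup(3, 3, 3).
Applying the MGU to either side gives tup(app(h(3, 3), app(nil, nil)), h(app(nil, n), h(true, h(3, 3))), tup(tup(3, 3, 3), 3, tup(3, 3, 3))).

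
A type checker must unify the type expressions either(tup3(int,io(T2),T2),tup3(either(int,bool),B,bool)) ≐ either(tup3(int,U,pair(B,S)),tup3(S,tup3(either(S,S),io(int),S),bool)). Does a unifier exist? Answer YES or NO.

YES

Decompose either/2: tup3(int,io(T2),T2) ≐ tup3(int,U,pair(B,S)),  tup3(either(int,bool),B,bool) ≐ tup3(S,tup3(either(S,S),io(int),S),bool).
Decompose tup3/3: int ≐ int,  io(T2) ≐ U,  T2 ≐ pair(B,S).
Delete trivial equation int ≐ int.
Bind U := io(T2); no other remaining equation mentions U.
Bind T2 := pair(B,S); no other remaining equation mentions T2. Substituting into the earlier binding gives U := io(pair(B,S)).
Decompose tup3/3: either(int,bool) ≐ S,  B ≐ tup3(either(S,S),io(int),S),  bool ≐ bool.
Bind S := either(int,bool); substituting into the one remaining equation that mentions S gives: B ≐ tup3(either(either(int,bool),either(int,bool)),io(int),either(int,bool)). Substituting into the earlier bindings gives U := io(pair(B,either(int,bool))), T2 := pair(B,either(int,bool)).
Bind B := tup3(either(either(int,bool),either(int,bool)),io(int),either(int,bool)); no other remaining equation mentions B. Substituting into the earlier bindings gives U := io(pair(tup3(either(either(int,bool),either(int,bool)),io(int),either(int,bool)),either(int,bool))), T2 := pair(tup3(either(either(int,bool),either(int,bool)),io(int),either(int,bool)),either(int,bool)).
Delete trivial equation bool ≐ bool.
No equations remain and no clash or occurs-check failure arose, so a unifier exists.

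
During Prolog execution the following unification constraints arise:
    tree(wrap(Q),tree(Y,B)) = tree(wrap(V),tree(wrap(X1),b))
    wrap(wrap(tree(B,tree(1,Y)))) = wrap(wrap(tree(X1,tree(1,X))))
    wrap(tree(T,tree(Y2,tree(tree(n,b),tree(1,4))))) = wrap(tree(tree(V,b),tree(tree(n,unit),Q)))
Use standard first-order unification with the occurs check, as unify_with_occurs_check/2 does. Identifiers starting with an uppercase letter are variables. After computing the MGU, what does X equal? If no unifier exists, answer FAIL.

wrap(b)

Decompose tree/2: wrap(Q) = wrap(V),  tree(Y,B) = tree(wrap(X1),b).
Decompose wrap/1: Q = V.
Bind Q := V; substituting into the one remaining equation that mentions Q gives: wrap(tree(T,tree(Y2,tree(tree(n,b),tree(1,4))))) = wrap(tree(tree(V,b),tree(tree(n,unit),V))).
Decompose tree/2: Y = wrap(X1),  B = b.
Bind Y := wrap(X1); substituting into the one remaining equation that mentions Y gives: wrap(wrap(tree(B,tree(1,wrap(X1))))) = wrap(wrap(tree(X1,tree(1,X)))).
Bind B := b; substituting into the one remaining equation that mentions B gives: wrap(wrap(tree(b,tree(1,wrap(X1))))) = wrap(wrap(tree(X1,tree(1,X)))).
Decompose wrap/1: wrap(tree(b,tree(1,wrap(X1)))) = wrap(tree(X1,tree(1,X))).
Decompose wrap/1: tree(b,tree(1,wrap(X1))) = tree(X1,tree(1,X)).
Decompose tree/2: b = X1,  tree(1,wrap(X1)) = tree(1,X).
Bind X1 := b; substituting into the one remaining equation that mentions X1 gives: tree(1,wrap(b)) = tree(1,X). Substituting into the earlier binding gives Y := wrap(b).
Decompose tree/2: 1 = 1,  wrap(b) = X.
Delete trivial equation 1 = 1.
Bind X := wrap(b); no other remaining equation mentions X.
Decompose wrap/1: tree(T,tree(Y2,tree(tree(n,b),tree(1,4)))) = tree(tree(V,b),tree(tree(n,unit),V)).
Decompose tree/2: T = tree(V,b),  tree(Y2,tree(tree(n,b),tree(1,4))) = tree(tree(n,unit),V).
Bind T := tree(V,b); no other remaining equation mentions T.
Decompose tree/2: Y2 = tree(n,unit),  tree(tree(n,b),tree(1,4)) = V.
Bind Y2 := tree(n,unit); no other remaining equation mentions Y2.
Bind V := tree(tree(n,b),tree(1,4)). Substituting into the earlier bindings gives Q := tree(tree(n,b),tree(1,4)), T := tree(tree(tree(n,b),tree(1,4)),b).
MGU = { Q = tree(tree(n,b),tree(1,4)), Y = wrap(b), B = b, X1 = b, X = wrap(b), T = tree(tree(tree(n,b),tree(1,4)),b), Y2 = tree(n,unit), V = tree(tree(n,b),tree(1,4)) }, so X = wrap(b).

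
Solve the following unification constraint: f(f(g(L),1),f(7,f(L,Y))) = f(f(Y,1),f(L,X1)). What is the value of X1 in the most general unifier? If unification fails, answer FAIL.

Decompose f/2: f(g(L),1) = f(Y,1),  f(7,f(L,Y)) = f(L,X1).
Decompose f/2: g(L) = Y,  1 = 1.
Bind Y := g(L); substituting into the one remaining equation that mentions Y gives: f(7,f(L,g(L))) = f(L,X1).
Delete trivial equation 1 = 1.
Decompose f/2: 7 = L,  f(L,g(L)) = X1.
Bind L := 7; substituting into the remaining equation gives: f(7,g(7)) = X1. Substituting into the earlier binding gives Y := g(7).
Bind X1 := f(7,g(7)).
MGU = { Y ↦ g(7), L ↦ 7, X1 ↦ f(7,g(7)) }, so X1 ↦ f(7,g(7)).

f(7,g(7))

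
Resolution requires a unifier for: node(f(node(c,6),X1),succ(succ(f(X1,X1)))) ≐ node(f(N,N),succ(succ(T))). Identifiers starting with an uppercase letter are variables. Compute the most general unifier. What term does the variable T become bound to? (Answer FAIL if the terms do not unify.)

f(node(c,6),node(c,6))

Decompose node/2: f(node(c,6),X1) ≐ f(N,N),  succ(succ(f(X1,X1))) ≐ succ(succ(T)).
Decompose f/2: node(c,6) ≐ N,  X1 ≐ N.
Bind N := node(c,6); substituting into the one remaining equation that mentions N gives: X1 ≐ node(c,6).
Bind X1 := node(c,6); substituting into the remaining equation gives: succ(succ(f(node(c,6),node(c,6)))) ≐ succ(succ(T)).
Decompose succ/1: succ(f(node(c,6),node(c,6))) ≐ succ(T).
Decompose succ/1: f(node(c,6),node(c,6)) ≐ T.
Bind T := f(node(c,6),node(c,6)).
MGU = { N -> node(c,6), X1 -> node(c,6), T -> f(node(c,6),node(c,6)) }, so T -> f(node(c,6),node(c,6)).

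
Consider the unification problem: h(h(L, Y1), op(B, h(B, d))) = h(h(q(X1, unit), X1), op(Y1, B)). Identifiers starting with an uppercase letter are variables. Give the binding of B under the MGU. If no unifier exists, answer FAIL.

Decompose h/2: h(L, Y1) = h(q(X1, unit), X1),  op(B, h(B, d)) = op(Y1, B).
Decompose h/2: L = q(X1, unit),  Y1 = X1.
Bind L := q(X1, unit); no other remaining equation mentions L.
Bind Y1 := X1; substituting into the remaining equation gives: op(B, h(B, d)) = op(X1, B).
Decompose op/2: B = X1,  h(B, d) = B.
Bind B := X1; substituting into the remaining equation gives: h(X1, d) = X1.
Occurs check fails: X1 occurs in h(X1, d); the equation X1 = h(X1, d) has no finite solution.

FAIL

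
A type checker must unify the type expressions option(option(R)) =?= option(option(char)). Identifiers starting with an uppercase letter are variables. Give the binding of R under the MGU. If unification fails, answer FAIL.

Decompose option/1: option(R) =?= option(char).
Decompose option/1: R =?= char.
Bind R := char.
MGU = { R -> char }, so R -> char.

char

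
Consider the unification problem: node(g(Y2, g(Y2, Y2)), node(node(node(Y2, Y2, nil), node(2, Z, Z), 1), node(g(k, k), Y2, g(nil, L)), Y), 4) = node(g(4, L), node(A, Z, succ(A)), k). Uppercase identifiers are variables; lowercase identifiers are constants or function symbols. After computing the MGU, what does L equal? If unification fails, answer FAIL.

FAIL

Decompose node/3: g(Y2, g(Y2, Y2)) = g(4, L),  node(node(node(Y2, Y2, nil), node(2, Z, Z), 1), node(g(k, k), Y2, g(nil, L)), Y) = node(A, Z, succ(A)),  4 = k.
Decompose g/2: Y2 = 4,  g(Y2, Y2) = L.
Bind Y2 := 4; substituting into the 2 remaining equations that mention Y2 gives: g(4, 4) = L,  node(node(node(4, 4, nil), node(2, Z, Z), 1), node(g(k, k), 4, g(nil, L)), Y) = node(A, Z, succ(A)).
Bind L := g(4, 4); substituting into the one remaining equation that mentions L gives: node(node(node(4, 4, nil), node(2, Z, Z), 1), node(g(k, k), 4, g(nil, g(4, 4))), Y) = node(A, Z, succ(A)).
Decompose node/3: node(node(4, 4, nil), node(2, Z, Z), 1) = A,  node(g(k, k), 4, g(nil, g(4, 4))) = Z,  Y = succ(A).
Bind A := node(node(4, 4, nil), node(2, Z, Z), 1); substituting into the one remaining equation that mentions A gives: Y = succ(node(node(4, 4, nil), node(2, Z, Z), 1)).
Bind Z := node(g(k, k), 4, g(nil, g(4, 4))); substituting into the one remaining equation that mentions Z gives: Y = succ(node(node(4, 4, nil), node(2, node(g(k, k), 4, g(nil, g(4, 4))), node(g(k, k), 4, g(nil, g(4, 4)))), 1)). Substituting into the earlier binding gives A := node(node(4, 4, nil), node(2, node(g(k, k), 4, g(nil, g(4, 4))), node(g(k, k), 4, g(nil, g(4, 4)))), 1).
Bind Y := succ(node(node(4, 4, nil), node(2, node(g(k, k), 4, g(nil, g(4, 4))), node(g(k, k), 4, g(nil, g(4, 4)))), 1)); no other remaining equation mentions Y.
Clash: constants 4 and k differ; no unifier exists.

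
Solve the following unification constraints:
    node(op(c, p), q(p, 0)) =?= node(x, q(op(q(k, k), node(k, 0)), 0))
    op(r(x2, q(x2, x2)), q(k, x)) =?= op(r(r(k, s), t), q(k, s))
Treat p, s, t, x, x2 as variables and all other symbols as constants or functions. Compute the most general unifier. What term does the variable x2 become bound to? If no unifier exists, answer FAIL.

Decompose node/2: op(c, p) =?= x,  q(p, 0) =?= q(op(q(k, k), node(k, 0)), 0).
Bind x := op(c, p); substituting into the one remaining equation that mentions x gives: op(r(x2, q(x2, x2)), q(k, op(c, p))) =?= op(r(r(k, s), t), q(k, s)).
Decompose q/2: p =?= op(q(k, k), node(k, 0)),  0 =?= 0.
Bind p := op(q(k, k), node(k, 0)); substituting into the one remaining equation that mentions p gives: op(r(x2, q(x2, x2)), q(k, op(c, op(q(k, k), node(k, 0))))) =?= op(r(r(k, s), t), q(k, s)). Substituting into the earlier binding gives x := op(c, op(q(k, k), node(k, 0))).
Delete trivial equation 0 =?= 0.
Decompose op/2: r(x2, q(x2, x2)) =?= r(r(k, s), t),  q(k, op(c, op(q(k, k), node(k, 0)))) =?= q(k, s).
Decompose r/2: x2 =?= r(k, s),  q(x2, x2) =?= t.
Bind x2 := r(k, s); substituting into the one remaining equation that mentions x2 gives: q(r(k, s), r(k, s)) =?= t.
Bind t := q(r(k, s), r(k, s)); no other remaining equation mentions t.
Decompose q/2: k =?= k,  op(c, op(q(k, k), node(k, 0))) =?= s.
Delete trivial equation k =?= k.
Bind s := op(c, op(q(k, k), node(k, 0))). Substituting into the earlier bindings gives x2 := r(k, op(c, op(q(k, k), node(k, 0)))), t := q(r(k, op(c, op(q(k, k), node(k, 0)))), r(k, op(c, op(q(k, k), node(k, 0))))).
MGU = { x -> op(c, op(q(k, k), node(k, 0))), p -> op(q(k, k), node(k, 0)), x2 -> r(k, op(c, op(q(k, k), node(k, 0)))), t -> q(r(k, op(c, op(q(k, k), node(k, 0)))), r(k, op(c, op(q(k, k), node(k, 0))))), s -> op(c, op(q(k, k), node(k, 0))) }, so x2 -> r(k, op(c, op(q(k, k), node(k, 0)))).

r(k, op(c, op(q(k, k), node(k, 0))))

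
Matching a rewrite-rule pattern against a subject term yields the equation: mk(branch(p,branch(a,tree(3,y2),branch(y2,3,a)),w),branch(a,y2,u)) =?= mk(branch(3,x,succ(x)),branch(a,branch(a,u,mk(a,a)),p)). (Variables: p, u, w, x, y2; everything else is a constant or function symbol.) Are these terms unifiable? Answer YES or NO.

YES

Decompose mk/2: branch(p,branch(a,tree(3,y2),branch(y2,3,a)),w) =?= branch(3,x,succ(x)),  branch(a,y2,u) =?= branch(a,branch(a,u,mk(a,a)),p).
Decompose branch/3: p =?= 3,  branch(a,tree(3,y2),branch(y2,3,a)) =?= x,  w =?= succ(x).
Bind p := 3; substituting into the one remaining equation that mentions p gives: branch(a,y2,u) =?= branch(a,branch(a,u,mk(a,a)),3).
Bind x := branch(a,tree(3,y2),branch(y2,3,a)); substituting into the one remaining equation that mentions x gives: w =?= succ(branch(a,tree(3,y2),branch(y2,3,a))).
Bind w := succ(branch(a,tree(3,y2),branch(y2,3,a))); no other remaining equation mentions w.
Decompose branch/3: a =?= a,  y2 =?= branch(a,u,mk(a,a)),  u =?= 3.
Delete trivial equation a =?= a.
Bind y2 := branch(a,u,mk(a,a)); no other remaining equation mentions y2. Substituting into the earlier bindings gives x := branch(a,tree(3,branch(a,u,mk(a,a))),branch(branch(a,u,mk(a,a)),3,a)), w := succ(branch(a,tree(3,branch(a,u,mk(a,a))),branch(branch(a,u,mk(a,a)),3,a))).
Bind u := 3. Substituting into the earlier bindings gives x := branch(a,tree(3,branch(a,3,mk(a,a))),branch(branch(a,3,mk(a,a)),3,a)), w := succ(branch(a,tree(3,branch(a,3,mk(a,a))),branch(branch(a,3,mk(a,a)),3,a))), y2 := branch(a,3,mk(a,a)).
No equations remain and no clash or occurs-check failure arose, so a unifier exists.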